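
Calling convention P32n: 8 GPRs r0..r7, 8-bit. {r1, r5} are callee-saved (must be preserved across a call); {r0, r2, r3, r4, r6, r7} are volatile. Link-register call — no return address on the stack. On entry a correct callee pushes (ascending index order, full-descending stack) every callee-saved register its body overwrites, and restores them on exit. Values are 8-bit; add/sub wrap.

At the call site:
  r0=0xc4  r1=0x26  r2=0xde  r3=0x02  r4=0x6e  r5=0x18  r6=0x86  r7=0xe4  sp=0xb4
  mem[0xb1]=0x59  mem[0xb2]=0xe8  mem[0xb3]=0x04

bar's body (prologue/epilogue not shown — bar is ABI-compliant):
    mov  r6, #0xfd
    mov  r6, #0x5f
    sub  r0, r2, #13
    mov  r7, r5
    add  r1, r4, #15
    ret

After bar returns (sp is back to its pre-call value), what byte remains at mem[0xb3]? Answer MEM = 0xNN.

MEM = 0x26

prologue: push r1 → mem[0xb3]=0x26, sp=0xb3
body[0] mov  r6, #0xfd → r6=0xfd
body[1] mov  r6, #0x5f → r6=0x5f
body[2] sub  r0, r2, #13 → r0=0xd1
body[3] mov  r7, r5 → r7=0x18
body[4] add  r1, r4, #15 → r1=0x7d
epilogue: pop r1=0x26, sp=0xb4
prologue pushed ['r1'] at ['0xb3']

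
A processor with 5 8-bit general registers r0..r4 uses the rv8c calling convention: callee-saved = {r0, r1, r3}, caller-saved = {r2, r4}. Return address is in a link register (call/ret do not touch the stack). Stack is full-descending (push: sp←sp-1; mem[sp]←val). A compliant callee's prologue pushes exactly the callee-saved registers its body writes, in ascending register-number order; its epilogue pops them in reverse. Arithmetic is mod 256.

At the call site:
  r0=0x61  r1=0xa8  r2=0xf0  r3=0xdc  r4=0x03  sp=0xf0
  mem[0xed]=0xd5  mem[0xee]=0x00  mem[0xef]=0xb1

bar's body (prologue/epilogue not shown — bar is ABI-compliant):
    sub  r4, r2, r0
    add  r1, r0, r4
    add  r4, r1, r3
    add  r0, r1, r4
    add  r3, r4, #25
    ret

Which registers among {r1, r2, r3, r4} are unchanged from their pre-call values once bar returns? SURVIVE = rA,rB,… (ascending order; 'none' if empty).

prologue: push r0 -> mem[0xef]=0x61, sp=0xef
prologue: push r1 -> mem[0xee]=0xa8, sp=0xee
prologue: push r3 -> mem[0xed]=0xdc, sp=0xed
body[0] sub  r4, r2, r0 -> r4=0x8f
body[1] add  r1, r0, r4 -> r1=0xf0
body[2] add  r4, r1, r3 -> r4=0xcc
body[3] add  r0, r1, r4 -> r0=0xbc
body[4] add  r3, r4, #25 -> r3=0xe5
epilogue: pop r3=0xdc, sp=0xee
epilogue: pop r1=0xa8, sp=0xef
epilogue: pop r0=0x61, sp=0xf0
r1: callee-saved, written=True
r2: caller-saved, written=False
r3: callee-saved, written=True
r4: caller-saved, written=True

SURVIVE = r1,r2,r3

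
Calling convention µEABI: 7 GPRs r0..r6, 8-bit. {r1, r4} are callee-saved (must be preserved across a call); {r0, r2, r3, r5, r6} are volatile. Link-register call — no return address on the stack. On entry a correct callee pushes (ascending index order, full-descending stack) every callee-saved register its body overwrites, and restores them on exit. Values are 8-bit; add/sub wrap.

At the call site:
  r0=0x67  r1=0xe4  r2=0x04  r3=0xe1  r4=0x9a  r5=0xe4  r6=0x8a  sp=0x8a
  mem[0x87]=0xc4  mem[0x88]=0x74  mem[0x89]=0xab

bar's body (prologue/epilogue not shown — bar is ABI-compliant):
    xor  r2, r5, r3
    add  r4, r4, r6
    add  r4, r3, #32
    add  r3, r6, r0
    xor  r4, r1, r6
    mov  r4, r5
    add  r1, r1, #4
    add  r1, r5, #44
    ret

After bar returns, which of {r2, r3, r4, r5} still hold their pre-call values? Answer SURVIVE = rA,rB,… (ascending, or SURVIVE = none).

prologue: push r1 -> mem[0x89]=0xe4, sp=0x89
prologue: push r4 -> mem[0x88]=0x9a, sp=0x88
body[0] xor  r2, r5, r3 -> r2=0x05
body[1] add  r4, r4, r6 -> r4=0x24
body[2] add  r4, r3, #32 -> r4=0x01
body[3] add  r3, r6, r0 -> r3=0xf1
body[4] xor  r4, r1, r6 -> r4=0x6e
body[5] mov  r4, r5 -> r4=0xe4
body[6] add  r1, r1, #4 -> r1=0xe8
body[7] add  r1, r5, #44 -> r1=0x10
epilogue: pop r4=0x9a, sp=0x89
epilogue: pop r1=0xe4, sp=0x8a
r2: caller-saved, written=True
r3: caller-saved, written=True
r4: callee-saved, written=True
r5: caller-saved, written=False

SURVIVE = r4,r5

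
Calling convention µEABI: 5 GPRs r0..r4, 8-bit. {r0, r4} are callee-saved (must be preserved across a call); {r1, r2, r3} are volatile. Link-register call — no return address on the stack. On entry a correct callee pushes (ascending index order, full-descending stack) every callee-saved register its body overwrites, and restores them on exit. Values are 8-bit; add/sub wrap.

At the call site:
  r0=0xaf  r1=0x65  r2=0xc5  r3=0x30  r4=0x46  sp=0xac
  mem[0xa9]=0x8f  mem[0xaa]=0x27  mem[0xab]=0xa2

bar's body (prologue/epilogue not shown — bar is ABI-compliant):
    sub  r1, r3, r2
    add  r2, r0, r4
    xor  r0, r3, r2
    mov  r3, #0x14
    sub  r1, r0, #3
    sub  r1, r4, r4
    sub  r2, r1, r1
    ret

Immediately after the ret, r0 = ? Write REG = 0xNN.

prologue: push r0 -> mem[0xab]=0xaf, sp=0xab
body[0] sub  r1, r3, r2 -> r1=0x6b
body[1] add  r2, r0, r4 -> r2=0xf5
body[2] xor  r0, r3, r2 -> r0=0xc5
body[3] mov  r3, #0x14 -> r3=0x14
body[4] sub  r1, r0, #3 -> r1=0xc2
body[5] sub  r1, r4, r4 -> r1=0x00
body[6] sub  r2, r1, r1 -> r2=0x00
epilogue: pop r0=0xaf, sp=0xac
r0 is callee-saved -> restored

REG = 0xaf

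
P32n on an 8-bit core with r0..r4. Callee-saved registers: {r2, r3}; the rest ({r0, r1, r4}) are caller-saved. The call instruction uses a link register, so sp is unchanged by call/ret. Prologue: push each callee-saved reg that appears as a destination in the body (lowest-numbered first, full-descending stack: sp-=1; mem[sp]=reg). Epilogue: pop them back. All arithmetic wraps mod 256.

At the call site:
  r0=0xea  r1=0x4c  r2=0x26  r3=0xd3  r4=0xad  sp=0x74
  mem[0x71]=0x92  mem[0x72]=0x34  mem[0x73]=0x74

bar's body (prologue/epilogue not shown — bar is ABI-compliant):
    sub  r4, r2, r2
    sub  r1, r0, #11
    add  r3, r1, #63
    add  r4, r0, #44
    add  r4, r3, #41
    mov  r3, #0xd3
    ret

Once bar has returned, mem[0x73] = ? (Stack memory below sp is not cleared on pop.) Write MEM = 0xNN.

MEM = 0xd3

prologue: push r3 → mem[0x73]=0xd3, sp=0x73
body[0] sub  r4, r2, r2 → r4=0x00
body[1] sub  r1, r0, #11 → r1=0xdf
body[2] add  r3, r1, #63 → r3=0x1e
body[3] add  r4, r0, #44 → r4=0x16
body[4] add  r4, r3, #41 → r4=0x47
body[5] mov  r3, #0xd3 → r3=0xd3
epilogue: pop r3=0xd3, sp=0x74
prologue pushed ['r3'] at ['0x73']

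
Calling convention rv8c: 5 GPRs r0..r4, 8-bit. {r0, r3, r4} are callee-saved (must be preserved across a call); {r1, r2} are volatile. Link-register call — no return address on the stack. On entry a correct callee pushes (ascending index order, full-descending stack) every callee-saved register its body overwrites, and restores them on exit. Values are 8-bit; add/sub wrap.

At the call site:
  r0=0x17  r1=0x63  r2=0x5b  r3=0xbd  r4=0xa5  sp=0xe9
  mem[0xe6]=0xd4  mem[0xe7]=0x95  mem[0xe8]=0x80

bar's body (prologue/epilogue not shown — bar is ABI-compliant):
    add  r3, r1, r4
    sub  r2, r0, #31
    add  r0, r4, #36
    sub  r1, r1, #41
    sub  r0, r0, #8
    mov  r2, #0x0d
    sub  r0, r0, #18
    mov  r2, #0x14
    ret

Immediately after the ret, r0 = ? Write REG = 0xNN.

REG = 0x17

prologue: push r0 -> mem[0xe8]=0x17, sp=0xe8
prologue: push r3 -> mem[0xe7]=0xbd, sp=0xe7
body[0] add  r3, r1, r4 -> r3=0x08
body[1] sub  r2, r0, #31 -> r2=0xf8
body[2] add  r0, r4, #36 -> r0=0xc9
body[3] sub  r1, r1, #41 -> r1=0x3a
body[4] sub  r0, r0, #8 -> r0=0xc1
body[5] mov  r2, #0x0d -> r2=0x0d
body[6] sub  r0, r0, #18 -> r0=0xaf
body[7] mov  r2, #0x14 -> r2=0x14
epilogue: pop r3=0xbd, sp=0xe8
epilogue: pop r0=0x17, sp=0xe9
r0 is callee-saved -> restored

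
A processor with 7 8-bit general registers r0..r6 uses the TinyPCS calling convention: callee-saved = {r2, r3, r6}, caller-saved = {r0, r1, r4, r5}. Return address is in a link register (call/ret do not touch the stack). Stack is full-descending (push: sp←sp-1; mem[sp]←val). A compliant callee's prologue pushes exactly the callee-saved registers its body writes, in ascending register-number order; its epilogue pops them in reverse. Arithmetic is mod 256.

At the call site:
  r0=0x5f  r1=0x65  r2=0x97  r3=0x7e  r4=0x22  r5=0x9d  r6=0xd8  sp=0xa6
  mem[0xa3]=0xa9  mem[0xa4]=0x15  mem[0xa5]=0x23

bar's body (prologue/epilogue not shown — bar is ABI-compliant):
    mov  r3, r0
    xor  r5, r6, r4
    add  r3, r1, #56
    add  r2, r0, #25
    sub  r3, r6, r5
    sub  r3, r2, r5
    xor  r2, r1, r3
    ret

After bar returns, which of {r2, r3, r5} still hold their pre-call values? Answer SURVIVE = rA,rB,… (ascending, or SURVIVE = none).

SURVIVE = r2,r3

prologue: push r2 -> mem[0xa5]=0x97, sp=0xa5
prologue: push r3 -> mem[0xa4]=0x7e, sp=0xa4
body[0] mov  r3, r0 -> r3=0x5f
body[1] xor  r5, r6, r4 -> r5=0xfa
body[2] add  r3, r1, #56 -> r3=0x9d
body[3] add  r2, r0, #25 -> r2=0x78
body[4] sub  r3, r6, r5 -> r3=0xde
body[5] sub  r3, r2, r5 -> r3=0x7e
body[6] xor  r2, r1, r3 -> r2=0x1b
epilogue: pop r3=0x7e, sp=0xa5
epilogue: pop r2=0x97, sp=0xa6
r2: callee-saved, written=True
r3: callee-saved, written=True
r5: caller-saved, written=True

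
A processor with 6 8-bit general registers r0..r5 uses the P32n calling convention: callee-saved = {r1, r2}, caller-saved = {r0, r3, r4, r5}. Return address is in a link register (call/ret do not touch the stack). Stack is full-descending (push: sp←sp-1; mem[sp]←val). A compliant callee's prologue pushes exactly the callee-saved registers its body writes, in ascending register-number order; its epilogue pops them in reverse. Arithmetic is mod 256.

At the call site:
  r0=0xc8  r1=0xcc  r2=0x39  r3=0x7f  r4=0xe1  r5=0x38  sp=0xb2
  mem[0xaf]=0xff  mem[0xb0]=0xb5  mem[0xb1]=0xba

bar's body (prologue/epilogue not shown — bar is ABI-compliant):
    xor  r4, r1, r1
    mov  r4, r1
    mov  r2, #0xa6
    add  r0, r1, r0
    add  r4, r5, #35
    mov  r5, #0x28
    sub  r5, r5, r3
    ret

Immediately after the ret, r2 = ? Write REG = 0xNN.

REG = 0x39

prologue: push r2 -> mem[0xb1]=0x39, sp=0xb1
body[0] xor  r4, r1, r1 -> r4=0x00
body[1] mov  r4, r1 -> r4=0xcc
body[2] mov  r2, #0xa6 -> r2=0xa6
body[3] add  r0, r1, r0 -> r0=0x94
body[4] add  r4, r5, #35 -> r4=0x5b
body[5] mov  r5, #0x28 -> r5=0x28
body[6] sub  r5, r5, r3 -> r5=0xa9
epilogue: pop r2=0x39, sp=0xb2
r2 is callee-saved -> restored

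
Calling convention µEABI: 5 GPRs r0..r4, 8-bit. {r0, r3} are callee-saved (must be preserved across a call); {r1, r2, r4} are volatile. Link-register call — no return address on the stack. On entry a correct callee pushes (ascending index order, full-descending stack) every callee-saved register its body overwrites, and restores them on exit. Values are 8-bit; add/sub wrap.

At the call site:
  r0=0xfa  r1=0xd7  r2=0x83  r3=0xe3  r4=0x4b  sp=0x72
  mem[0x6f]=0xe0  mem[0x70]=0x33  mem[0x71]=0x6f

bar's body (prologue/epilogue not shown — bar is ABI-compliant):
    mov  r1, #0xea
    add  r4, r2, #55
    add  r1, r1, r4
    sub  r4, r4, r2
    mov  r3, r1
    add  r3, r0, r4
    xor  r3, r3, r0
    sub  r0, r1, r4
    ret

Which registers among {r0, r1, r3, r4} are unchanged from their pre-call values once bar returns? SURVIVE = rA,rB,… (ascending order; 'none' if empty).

prologue: push r0 -> mem[0x71]=0xfa, sp=0x71
prologue: push r3 -> mem[0x70]=0xe3, sp=0x70
body[0] mov  r1, #0xea -> r1=0xea
body[1] add  r4, r2, #55 -> r4=0xba
body[2] add  r1, r1, r4 -> r1=0xa4
body[3] sub  r4, r4, r2 -> r4=0x37
body[4] mov  r3, r1 -> r3=0xa4
body[5] add  r3, r0, r4 -> r3=0x31
body[6] xor  r3, r3, r0 -> r3=0xcb
body[7] sub  r0, r1, r4 -> r0=0x6d
epilogue: pop r3=0xe3, sp=0x71
epilogue: pop r0=0xfa, sp=0x72
r0: callee-saved, written=True
r1: caller-saved, written=True
r3: callee-saved, written=True
r4: caller-saved, written=True

SURVIVE = r0,r3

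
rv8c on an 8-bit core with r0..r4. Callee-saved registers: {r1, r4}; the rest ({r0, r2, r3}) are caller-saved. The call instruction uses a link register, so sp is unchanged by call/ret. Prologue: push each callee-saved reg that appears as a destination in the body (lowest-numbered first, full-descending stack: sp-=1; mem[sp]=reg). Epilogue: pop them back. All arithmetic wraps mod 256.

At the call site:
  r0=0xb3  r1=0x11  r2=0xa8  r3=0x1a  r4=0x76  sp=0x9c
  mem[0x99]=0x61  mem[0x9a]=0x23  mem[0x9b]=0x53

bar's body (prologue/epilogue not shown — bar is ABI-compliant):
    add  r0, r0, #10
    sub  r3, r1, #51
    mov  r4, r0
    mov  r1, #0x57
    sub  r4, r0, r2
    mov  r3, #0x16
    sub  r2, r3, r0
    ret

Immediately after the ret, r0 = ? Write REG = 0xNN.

prologue: push r1 → mem[0x9b]=0x11, sp=0x9b
prologue: push r4 → mem[0x9a]=0x76, sp=0x9a
body[0] add  r0, r0, #10 → r0=0xbd
body[1] sub  r3, r1, #51 → r3=0xde
body[2] mov  r4, r0 → r4=0xbd
body[3] mov  r1, #0x57 → r1=0x57
body[4] sub  r4, r0, r2 → r4=0x15
body[5] mov  r3, #0x16 → r3=0x16
body[6] sub  r2, r3, r0 → r2=0x59
epilogue: pop r4=0x76, sp=0x9b
epilogue: pop r1=0x11, sp=0x9c
r0 is caller-saved → body value

REG = 0xbd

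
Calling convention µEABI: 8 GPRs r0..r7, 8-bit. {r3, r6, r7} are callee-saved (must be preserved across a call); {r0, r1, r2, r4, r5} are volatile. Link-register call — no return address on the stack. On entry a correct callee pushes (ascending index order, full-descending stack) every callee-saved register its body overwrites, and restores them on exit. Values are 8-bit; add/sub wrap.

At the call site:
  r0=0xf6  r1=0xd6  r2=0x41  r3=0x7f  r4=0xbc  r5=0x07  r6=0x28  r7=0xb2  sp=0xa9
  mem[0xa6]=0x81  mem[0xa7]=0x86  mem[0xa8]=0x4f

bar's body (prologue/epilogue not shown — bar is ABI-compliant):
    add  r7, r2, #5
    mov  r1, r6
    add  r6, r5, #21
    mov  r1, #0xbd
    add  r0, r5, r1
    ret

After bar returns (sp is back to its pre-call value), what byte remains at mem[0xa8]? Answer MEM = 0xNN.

prologue: push r6 -> mem[0xa8]=0x28, sp=0xa8
prologue: push r7 -> mem[0xa7]=0xb2, sp=0xa7
body[0] add  r7, r2, #5 -> r7=0x46
body[1] mov  r1, r6 -> r1=0x28
body[2] add  r6, r5, #21 -> r6=0x1c
body[3] mov  r1, #0xbd -> r1=0xbd
body[4] add  r0, r5, r1 -> r0=0xc4
epilogue: pop r7=0xb2, sp=0xa8
epilogue: pop r6=0x28, sp=0xa9
prologue pushed ['r6', 'r7'] at ['0xa8', '0xa7']

MEM = 0x28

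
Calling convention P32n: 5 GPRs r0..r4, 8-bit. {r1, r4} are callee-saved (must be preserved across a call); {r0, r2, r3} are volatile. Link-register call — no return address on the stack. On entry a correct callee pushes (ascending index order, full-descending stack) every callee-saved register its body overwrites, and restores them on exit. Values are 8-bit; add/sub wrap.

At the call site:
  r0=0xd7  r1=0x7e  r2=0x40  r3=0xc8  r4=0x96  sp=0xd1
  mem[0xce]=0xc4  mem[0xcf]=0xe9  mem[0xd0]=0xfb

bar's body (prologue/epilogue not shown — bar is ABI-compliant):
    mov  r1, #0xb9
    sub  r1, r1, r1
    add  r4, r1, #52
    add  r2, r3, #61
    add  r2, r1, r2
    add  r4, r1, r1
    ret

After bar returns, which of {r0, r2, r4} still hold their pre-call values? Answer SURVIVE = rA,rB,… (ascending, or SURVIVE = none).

SURVIVE = r0,r4

prologue: push r1 → mem[0xd0]=0x7e, sp=0xd0
prologue: push r4 → mem[0xcf]=0x96, sp=0xcf
body[0] mov  r1, #0xb9 → r1=0xb9
body[1] sub  r1, r1, r1 → r1=0x00
body[2] add  r4, r1, #52 → r4=0x34
body[3] add  r2, r3, #61 → r2=0x05
body[4] add  r2, r1, r2 → r2=0x05
body[5] add  r4, r1, r1 → r4=0x00
epilogue: pop r4=0x96, sp=0xd0
epilogue: pop r1=0x7e, sp=0xd1
r0: caller-saved, written=False
r2: caller-saved, written=True
r4: callee-saved, written=True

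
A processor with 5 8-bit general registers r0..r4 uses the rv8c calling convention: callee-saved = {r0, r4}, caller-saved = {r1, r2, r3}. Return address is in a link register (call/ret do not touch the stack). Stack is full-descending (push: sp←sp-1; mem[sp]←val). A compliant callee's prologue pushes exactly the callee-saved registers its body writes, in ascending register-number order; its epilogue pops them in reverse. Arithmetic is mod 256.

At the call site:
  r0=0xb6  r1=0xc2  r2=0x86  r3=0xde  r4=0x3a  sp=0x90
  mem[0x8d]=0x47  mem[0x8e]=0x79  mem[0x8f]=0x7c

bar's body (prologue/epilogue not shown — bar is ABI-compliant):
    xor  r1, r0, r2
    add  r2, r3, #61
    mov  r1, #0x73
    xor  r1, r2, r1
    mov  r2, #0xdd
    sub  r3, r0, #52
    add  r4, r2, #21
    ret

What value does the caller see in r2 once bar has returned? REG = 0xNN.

REG = 0xdd

prologue: push r4 → mem[0x8f]=0x3a, sp=0x8f
body[0] xor  r1, r0, r2 → r1=0x30
body[1] add  r2, r3, #61 → r2=0x1b
body[2] mov  r1, #0x73 → r1=0x73
body[3] xor  r1, r2, r1 → r1=0x68
body[4] mov  r2, #0xdd → r2=0xdd
body[5] sub  r3, r0, #52 → r3=0x82
body[6] add  r4, r2, #21 → r4=0xf2
epilogue: pop r4=0x3a, sp=0x90
r2 is caller-saved → body value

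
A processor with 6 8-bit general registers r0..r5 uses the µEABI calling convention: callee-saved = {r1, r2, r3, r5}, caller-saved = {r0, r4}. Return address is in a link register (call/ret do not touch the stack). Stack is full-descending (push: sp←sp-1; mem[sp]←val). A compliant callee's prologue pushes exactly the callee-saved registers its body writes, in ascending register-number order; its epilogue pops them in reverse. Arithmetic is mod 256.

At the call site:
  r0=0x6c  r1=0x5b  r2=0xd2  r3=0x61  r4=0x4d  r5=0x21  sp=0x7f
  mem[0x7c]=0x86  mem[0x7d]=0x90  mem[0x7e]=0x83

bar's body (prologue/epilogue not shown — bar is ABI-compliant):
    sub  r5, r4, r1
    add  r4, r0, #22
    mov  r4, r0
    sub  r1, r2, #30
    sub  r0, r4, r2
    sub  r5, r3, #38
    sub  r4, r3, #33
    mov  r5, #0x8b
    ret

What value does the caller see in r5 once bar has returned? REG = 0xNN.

prologue: push r1 → mem[0x7e]=0x5b, sp=0x7e
prologue: push r5 → mem[0x7d]=0x21, sp=0x7d
body[0] sub  r5, r4, r1 → r5=0xf2
body[1] add  r4, r0, #22 → r4=0x82
body[2] mov  r4, r0 → r4=0x6c
body[3] sub  r1, r2, #30 → r1=0xb4
body[4] sub  r0, r4, r2 → r0=0x9a
body[5] sub  r5, r3, #38 → r5=0x3b
body[6] sub  r4, r3, #33 → r4=0x40
body[7] mov  r5, #0x8b → r5=0x8b
epilogue: pop r5=0x21, sp=0x7e
epilogue: pop r1=0x5b, sp=0x7f
r5 is callee-saved → restored

REG = 0x21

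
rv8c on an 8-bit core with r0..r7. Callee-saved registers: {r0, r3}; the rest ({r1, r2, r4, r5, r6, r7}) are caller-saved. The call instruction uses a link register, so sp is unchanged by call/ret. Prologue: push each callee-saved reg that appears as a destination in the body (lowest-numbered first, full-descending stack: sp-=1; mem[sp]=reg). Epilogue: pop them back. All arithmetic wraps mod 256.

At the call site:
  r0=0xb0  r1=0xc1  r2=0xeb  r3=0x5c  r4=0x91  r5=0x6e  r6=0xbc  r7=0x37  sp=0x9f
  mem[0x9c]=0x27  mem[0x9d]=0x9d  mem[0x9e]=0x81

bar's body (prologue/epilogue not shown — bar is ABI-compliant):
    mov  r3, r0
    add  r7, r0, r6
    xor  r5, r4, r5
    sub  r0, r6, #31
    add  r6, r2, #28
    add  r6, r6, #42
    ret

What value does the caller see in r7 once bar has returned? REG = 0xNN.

prologue: push r0 → mem[0x9e]=0xb0, sp=0x9e
prologue: push r3 → mem[0x9d]=0x5c, sp=0x9d
body[0] mov  r3, r0 → r3=0xb0
body[1] add  r7, r0, r6 → r7=0x6c
body[2] xor  r5, r4, r5 → r5=0xff
body[3] sub  r0, r6, #31 → r0=0x9d
body[4] add  r6, r2, #28 → r6=0x07
body[5] add  r6, r6, #42 → r6=0x31
epilogue: pop r3=0x5c, sp=0x9e
epilogue: pop r0=0xb0, sp=0x9f
r7 is caller-saved → body value

REG = 0x6c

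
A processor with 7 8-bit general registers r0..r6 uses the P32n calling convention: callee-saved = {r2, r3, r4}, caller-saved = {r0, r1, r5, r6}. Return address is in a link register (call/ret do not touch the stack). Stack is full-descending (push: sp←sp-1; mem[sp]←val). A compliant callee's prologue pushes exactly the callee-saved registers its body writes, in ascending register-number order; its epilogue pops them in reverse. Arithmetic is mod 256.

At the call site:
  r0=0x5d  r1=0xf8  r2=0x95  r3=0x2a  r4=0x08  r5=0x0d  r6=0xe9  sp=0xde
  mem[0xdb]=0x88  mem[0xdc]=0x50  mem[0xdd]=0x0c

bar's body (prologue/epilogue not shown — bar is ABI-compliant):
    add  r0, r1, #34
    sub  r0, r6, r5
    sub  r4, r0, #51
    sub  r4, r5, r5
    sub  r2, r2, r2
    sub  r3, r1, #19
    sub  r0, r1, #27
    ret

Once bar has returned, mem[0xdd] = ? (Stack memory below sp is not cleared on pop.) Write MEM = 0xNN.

MEM = 0x95

prologue: push r2 → mem[0xdd]=0x95, sp=0xdd
prologue: push r3 → mem[0xdc]=0x2a, sp=0xdc
prologue: push r4 → mem[0xdb]=0x08, sp=0xdb
body[0] add  r0, r1, #34 → r0=0x1a
body[1] sub  r0, r6, r5 → r0=0xdc
body[2] sub  r4, r0, #51 → r4=0xa9
body[3] sub  r4, r5, r5 → r4=0x00
body[4] sub  r2, r2, r2 → r2=0x00
body[5] sub  r3, r1, #19 → r3=0xe5
body[6] sub  r0, r1, #27 → r0=0xdd
epilogue: pop r4=0x08, sp=0xdc
epilogue: pop r3=0x2a, sp=0xdd
epilogue: pop r2=0x95, sp=0xde
prologue pushed ['r2', 'r3', 'r4'] at ['0xdd', '0xdc', '0xdb']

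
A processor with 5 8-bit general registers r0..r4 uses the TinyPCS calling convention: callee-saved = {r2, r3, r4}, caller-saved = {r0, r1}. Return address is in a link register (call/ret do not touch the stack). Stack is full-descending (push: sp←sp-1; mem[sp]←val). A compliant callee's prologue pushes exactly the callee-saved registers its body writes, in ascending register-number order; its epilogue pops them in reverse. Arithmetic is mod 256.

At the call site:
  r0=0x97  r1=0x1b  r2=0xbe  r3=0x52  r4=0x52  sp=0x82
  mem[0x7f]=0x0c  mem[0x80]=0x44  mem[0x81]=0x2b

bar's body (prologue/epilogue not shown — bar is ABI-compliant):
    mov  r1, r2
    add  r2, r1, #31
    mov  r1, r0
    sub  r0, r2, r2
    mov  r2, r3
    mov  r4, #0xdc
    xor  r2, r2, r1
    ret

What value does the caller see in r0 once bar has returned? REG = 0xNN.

prologue: push r2 → mem[0x81]=0xbe, sp=0x81
prologue: push r4 → mem[0x80]=0x52, sp=0x80
body[0] mov  r1, r2 → r1=0xbe
body[1] add  r2, r1, #31 → r2=0xdd
body[2] mov  r1, r0 → r1=0x97
body[3] sub  r0, r2, r2 → r0=0x00
body[4] mov  r2, r3 → r2=0x52
body[5] mov  r4, #0xdc → r4=0xdc
body[6] xor  r2, r2, r1 → r2=0xc5
epilogue: pop r4=0x52, sp=0x81
epilogue: pop r2=0xbe, sp=0x82
r0 is caller-saved → body value

REG = 0x00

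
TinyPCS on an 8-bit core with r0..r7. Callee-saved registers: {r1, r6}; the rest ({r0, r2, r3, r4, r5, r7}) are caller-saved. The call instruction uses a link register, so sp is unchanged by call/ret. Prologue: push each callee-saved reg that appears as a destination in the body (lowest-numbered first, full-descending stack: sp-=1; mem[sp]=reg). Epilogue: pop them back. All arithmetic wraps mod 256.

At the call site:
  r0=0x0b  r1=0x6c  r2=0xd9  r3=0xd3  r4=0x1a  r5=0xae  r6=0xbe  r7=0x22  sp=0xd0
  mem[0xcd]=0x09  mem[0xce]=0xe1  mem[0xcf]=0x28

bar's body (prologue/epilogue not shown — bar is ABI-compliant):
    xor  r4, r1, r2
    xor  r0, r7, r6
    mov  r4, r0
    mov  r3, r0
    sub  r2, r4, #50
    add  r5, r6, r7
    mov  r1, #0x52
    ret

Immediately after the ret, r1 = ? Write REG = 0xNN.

REG = 0x6c

prologue: push r1 -> mem[0xcf]=0x6c, sp=0xcf
body[0] xor  r4, r1, r2 -> r4=0xb5
body[1] xor  r0, r7, r6 -> r0=0x9c
body[2] mov  r4, r0 -> r4=0x9c
body[3] mov  r3, r0 -> r3=0x9c
body[4] sub  r2, r4, #50 -> r2=0x6a
body[5] add  r5, r6, r7 -> r5=0xe0
body[6] mov  r1, #0x52 -> r1=0x52
epilogue: pop r1=0x6c, sp=0xd0
r1 is callee-saved -> restored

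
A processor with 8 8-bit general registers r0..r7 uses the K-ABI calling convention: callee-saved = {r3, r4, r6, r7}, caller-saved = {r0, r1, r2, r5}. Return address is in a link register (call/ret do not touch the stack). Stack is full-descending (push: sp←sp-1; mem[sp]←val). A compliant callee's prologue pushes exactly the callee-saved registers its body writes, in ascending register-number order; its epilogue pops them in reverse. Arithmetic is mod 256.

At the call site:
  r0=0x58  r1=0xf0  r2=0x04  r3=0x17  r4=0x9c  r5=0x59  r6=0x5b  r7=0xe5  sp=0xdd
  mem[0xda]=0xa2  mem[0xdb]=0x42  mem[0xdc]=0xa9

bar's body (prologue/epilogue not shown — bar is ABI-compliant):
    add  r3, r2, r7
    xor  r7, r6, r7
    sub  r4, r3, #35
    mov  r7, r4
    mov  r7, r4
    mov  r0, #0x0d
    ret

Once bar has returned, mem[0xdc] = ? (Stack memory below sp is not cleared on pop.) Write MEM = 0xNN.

MEM = 0x17

prologue: push r3 → mem[0xdc]=0x17, sp=0xdc
prologue: push r4 → mem[0xdb]=0x9c, sp=0xdb
prologue: push r7 → mem[0xda]=0xe5, sp=0xda
body[0] add  r3, r2, r7 → r3=0xe9
body[1] xor  r7, r6, r7 → r7=0xbe
body[2] sub  r4, r3, #35 → r4=0xc6
body[3] mov  r7, r4 → r7=0xc6
body[4] mov  r7, r4 → r7=0xc6
body[5] mov  r0, #0x0d → r0=0x0d
epilogue: pop r7=0xe5, sp=0xdb
epilogue: pop r4=0x9c, sp=0xdc
epilogue: pop r3=0x17, sp=0xdd
prologue pushed ['r3', 'r4', 'r7'] at ['0xdc', '0xdb', '0xda']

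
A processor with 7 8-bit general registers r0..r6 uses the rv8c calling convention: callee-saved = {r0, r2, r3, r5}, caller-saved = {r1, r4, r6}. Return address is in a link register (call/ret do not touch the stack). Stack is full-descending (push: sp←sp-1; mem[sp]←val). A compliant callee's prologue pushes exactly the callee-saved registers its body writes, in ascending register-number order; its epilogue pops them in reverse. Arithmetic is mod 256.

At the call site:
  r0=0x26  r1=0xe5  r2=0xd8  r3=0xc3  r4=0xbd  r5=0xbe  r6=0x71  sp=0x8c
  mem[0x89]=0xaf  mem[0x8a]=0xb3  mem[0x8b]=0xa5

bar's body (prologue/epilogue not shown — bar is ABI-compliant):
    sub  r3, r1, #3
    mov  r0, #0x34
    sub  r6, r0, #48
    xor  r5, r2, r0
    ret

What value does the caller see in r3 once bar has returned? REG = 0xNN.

REG = 0xc3

prologue: push r0 → mem[0x8b]=0x26, sp=0x8b
prologue: push r3 → mem[0x8a]=0xc3, sp=0x8a
prologue: push r5 → mem[0x89]=0xbe, sp=0x89
body[0] sub  r3, r1, #3 → r3=0xe2
body[1] mov  r0, #0x34 → r0=0x34
body[2] sub  r6, r0, #48 → r6=0x04
body[3] xor  r5, r2, r0 → r5=0xec
epilogue: pop r5=0xbe, sp=0x8a
epilogue: pop r3=0xc3, sp=0x8b
epilogue: pop r0=0x26, sp=0x8c
r3 is callee-saved → restored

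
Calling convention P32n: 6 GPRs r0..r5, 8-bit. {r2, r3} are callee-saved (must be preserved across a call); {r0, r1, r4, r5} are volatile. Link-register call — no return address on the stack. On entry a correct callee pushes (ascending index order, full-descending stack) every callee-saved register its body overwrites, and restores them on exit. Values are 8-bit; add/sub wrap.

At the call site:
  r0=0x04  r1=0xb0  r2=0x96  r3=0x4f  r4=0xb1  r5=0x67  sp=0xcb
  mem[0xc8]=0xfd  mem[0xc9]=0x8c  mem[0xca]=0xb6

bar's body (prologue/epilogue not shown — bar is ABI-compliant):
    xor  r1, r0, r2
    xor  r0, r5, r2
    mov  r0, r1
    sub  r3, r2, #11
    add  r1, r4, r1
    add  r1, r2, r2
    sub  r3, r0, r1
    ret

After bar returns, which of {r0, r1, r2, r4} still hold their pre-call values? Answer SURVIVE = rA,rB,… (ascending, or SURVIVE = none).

SURVIVE = r2,r4

prologue: push r3 → mem[0xca]=0x4f, sp=0xca
body[0] xor  r1, r0, r2 → r1=0x92
body[1] xor  r0, r5, r2 → r0=0xf1
body[2] mov  r0, r1 → r0=0x92
body[3] sub  r3, r2, #11 → r3=0x8b
body[4] add  r1, r4, r1 → r1=0x43
body[5] add  r1, r2, r2 → r1=0x2c
body[6] sub  r3, r0, r1 → r3=0x66
epilogue: pop r3=0x4f, sp=0xcb
r0: caller-saved, written=True
r1: caller-saved, written=True
r2: callee-saved, written=False
r4: caller-saved, written=False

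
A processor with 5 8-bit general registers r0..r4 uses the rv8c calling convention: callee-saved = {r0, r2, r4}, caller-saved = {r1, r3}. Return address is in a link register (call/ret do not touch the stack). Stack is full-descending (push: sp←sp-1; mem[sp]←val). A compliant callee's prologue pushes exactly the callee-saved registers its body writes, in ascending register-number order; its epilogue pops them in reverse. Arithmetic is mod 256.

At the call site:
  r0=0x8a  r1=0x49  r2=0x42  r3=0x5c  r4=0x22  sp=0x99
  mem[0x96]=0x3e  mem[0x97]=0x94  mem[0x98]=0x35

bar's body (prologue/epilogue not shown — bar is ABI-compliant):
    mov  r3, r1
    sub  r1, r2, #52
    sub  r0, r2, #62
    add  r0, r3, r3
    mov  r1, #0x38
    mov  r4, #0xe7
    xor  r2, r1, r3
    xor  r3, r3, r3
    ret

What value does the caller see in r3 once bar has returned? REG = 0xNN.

prologue: push r0 -> mem[0x98]=0x8a, sp=0x98
prologue: push r2 -> mem[0x97]=0x42, sp=0x97
prologue: push r4 -> mem[0x96]=0x22, sp=0x96
body[0] mov  r3, r1 -> r3=0x49
body[1] sub  r1, r2, #52 -> r1=0x0e
body[2] sub  r0, r2, #62 -> r0=0x04
body[3] add  r0, r3, r3 -> r0=0x92
body[4] mov  r1, #0x38 -> r1=0x38
body[5] mov  r4, #0xe7 -> r4=0xe7
body[6] xor  r2, r1, r3 -> r2=0x71
body[7] xor  r3, r3, r3 -> r3=0x00
epilogue: pop r4=0x22, sp=0x97
epilogue: pop r2=0x42, sp=0x98
epilogue: pop r0=0x8a, sp=0x99
r3 is caller-saved -> body value

REG = 0x00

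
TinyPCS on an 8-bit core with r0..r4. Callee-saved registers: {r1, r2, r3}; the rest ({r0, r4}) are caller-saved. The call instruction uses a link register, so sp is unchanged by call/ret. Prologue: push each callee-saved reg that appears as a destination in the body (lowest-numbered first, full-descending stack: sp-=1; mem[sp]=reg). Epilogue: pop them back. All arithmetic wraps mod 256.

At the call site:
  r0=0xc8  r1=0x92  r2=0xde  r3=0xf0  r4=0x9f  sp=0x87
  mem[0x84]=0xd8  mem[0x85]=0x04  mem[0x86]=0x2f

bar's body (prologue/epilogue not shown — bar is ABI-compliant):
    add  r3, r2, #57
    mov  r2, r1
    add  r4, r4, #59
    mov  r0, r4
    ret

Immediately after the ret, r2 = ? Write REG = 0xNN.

prologue: push r2 -> mem[0x86]=0xde, sp=0x86
prologue: push r3 -> mem[0x85]=0xf0, sp=0x85
body[0] add  r3, r2, #57 -> r3=0x17
body[1] mov  r2, r1 -> r2=0x92
body[2] add  r4, r4, #59 -> r4=0xda
body[3] mov  r0, r4 -> r0=0xda
epilogue: pop r3=0xf0, sp=0x86
epilogue: pop r2=0xde, sp=0x87
r2 is callee-saved -> restored

REG = 0xde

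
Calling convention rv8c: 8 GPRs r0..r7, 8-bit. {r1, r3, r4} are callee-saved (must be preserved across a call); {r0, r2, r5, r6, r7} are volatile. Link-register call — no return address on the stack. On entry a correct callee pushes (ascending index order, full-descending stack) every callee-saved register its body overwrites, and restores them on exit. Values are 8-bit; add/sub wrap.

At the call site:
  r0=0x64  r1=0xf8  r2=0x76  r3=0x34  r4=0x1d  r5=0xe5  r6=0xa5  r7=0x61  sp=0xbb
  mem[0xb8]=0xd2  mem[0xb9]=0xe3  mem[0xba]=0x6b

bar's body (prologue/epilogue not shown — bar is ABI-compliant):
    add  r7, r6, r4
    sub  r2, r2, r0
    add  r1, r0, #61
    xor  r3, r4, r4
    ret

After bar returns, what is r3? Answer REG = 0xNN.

REG = 0x34

prologue: push r1 -> mem[0xba]=0xf8, sp=0xba
prologue: push r3 -> mem[0xb9]=0x34, sp=0xb9
body[0] add  r7, r6, r4 -> r7=0xc2
body[1] sub  r2, r2, r0 -> r2=0x12
body[2] add  r1, r0, #61 -> r1=0xa1
body[3] xor  r3, r4, r4 -> r3=0x00
epilogue: pop r3=0x34, sp=0xba
epilogue: pop r1=0xf8, sp=0xbb
r3 is callee-saved -> restored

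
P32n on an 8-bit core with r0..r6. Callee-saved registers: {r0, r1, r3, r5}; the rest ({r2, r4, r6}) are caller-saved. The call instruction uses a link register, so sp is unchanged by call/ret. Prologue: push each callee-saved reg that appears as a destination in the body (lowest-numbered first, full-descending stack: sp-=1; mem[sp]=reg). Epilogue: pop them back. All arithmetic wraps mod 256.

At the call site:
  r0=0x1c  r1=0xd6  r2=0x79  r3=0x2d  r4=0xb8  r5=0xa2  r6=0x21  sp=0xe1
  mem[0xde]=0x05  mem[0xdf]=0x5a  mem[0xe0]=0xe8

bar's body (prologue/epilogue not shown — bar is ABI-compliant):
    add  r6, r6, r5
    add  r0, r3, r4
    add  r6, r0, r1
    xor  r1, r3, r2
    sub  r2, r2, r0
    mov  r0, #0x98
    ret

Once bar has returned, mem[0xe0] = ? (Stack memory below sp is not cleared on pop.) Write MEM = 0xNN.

MEM = 0x1c

prologue: push r0 → mem[0xe0]=0x1c, sp=0xe0
prologue: push r1 → mem[0xdf]=0xd6, sp=0xdf
body[0] add  r6, r6, r5 → r6=0xc3
body[1] add  r0, r3, r4 → r0=0xe5
body[2] add  r6, r0, r1 → r6=0xbb
body[3] xor  r1, r3, r2 → r1=0x54
body[4] sub  r2, r2, r0 → r2=0x94
body[5] mov  r0, #0x98 → r0=0x98
epilogue: pop r1=0xd6, sp=0xe0
epilogue: pop r0=0x1c, sp=0xe1
prologue pushed ['r0', 'r1'] at ['0xe0', '0xdf']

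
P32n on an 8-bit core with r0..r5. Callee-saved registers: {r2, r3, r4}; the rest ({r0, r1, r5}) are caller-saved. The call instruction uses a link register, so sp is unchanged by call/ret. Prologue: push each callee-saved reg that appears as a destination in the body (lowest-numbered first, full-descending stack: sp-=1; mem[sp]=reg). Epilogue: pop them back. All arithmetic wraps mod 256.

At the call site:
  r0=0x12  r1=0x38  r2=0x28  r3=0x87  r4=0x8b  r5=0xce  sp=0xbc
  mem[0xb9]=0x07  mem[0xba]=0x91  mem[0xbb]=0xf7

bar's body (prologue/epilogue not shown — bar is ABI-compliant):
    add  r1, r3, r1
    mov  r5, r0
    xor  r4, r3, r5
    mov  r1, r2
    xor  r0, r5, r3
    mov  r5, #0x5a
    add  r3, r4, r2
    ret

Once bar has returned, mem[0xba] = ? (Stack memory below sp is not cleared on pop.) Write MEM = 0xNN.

MEM = 0x8b

prologue: push r3 → mem[0xbb]=0x87, sp=0xbb
prologue: push r4 → mem[0xba]=0x8b, sp=0xba
body[0] add  r1, r3, r1 → r1=0xbf
body[1] mov  r5, r0 → r5=0x12
body[2] xor  r4, r3, r5 → r4=0x95
body[3] mov  r1, r2 → r1=0x28
body[4] xor  r0, r5, r3 → r0=0x95
body[5] mov  r5, #0x5a → r5=0x5a
body[6] add  r3, r4, r2 → r3=0xbd
epilogue: pop r4=0x8b, sp=0xbb
epilogue: pop r3=0x87, sp=0xbc
prologue pushed ['r3', 'r4'] at ['0xbb', '0xba']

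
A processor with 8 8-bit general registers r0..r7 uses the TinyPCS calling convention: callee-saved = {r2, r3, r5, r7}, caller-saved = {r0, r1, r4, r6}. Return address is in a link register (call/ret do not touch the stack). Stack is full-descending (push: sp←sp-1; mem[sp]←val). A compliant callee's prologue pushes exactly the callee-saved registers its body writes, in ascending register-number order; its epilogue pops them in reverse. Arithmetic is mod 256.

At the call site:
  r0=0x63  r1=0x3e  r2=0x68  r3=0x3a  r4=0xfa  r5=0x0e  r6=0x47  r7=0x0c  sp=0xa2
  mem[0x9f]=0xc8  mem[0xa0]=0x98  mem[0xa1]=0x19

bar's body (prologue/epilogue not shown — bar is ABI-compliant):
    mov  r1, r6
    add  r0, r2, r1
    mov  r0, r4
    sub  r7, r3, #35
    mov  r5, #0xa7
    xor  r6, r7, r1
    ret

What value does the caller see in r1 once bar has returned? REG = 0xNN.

prologue: push r5 → mem[0xa1]=0x0e, sp=0xa1
prologue: push r7 → mem[0xa0]=0x0c, sp=0xa0
body[0] mov  r1, r6 → r1=0x47
body[1] add  r0, r2, r1 → r0=0xaf
body[2] mov  r0, r4 → r0=0xfa
body[3] sub  r7, r3, #35 → r7=0x17
body[4] mov  r5, #0xa7 → r5=0xa7
body[5] xor  r6, r7, r1 → r6=0x50
epilogue: pop r7=0x0c, sp=0xa1
epilogue: pop r5=0x0e, sp=0xa2
r1 is caller-saved → body value

REG = 0x47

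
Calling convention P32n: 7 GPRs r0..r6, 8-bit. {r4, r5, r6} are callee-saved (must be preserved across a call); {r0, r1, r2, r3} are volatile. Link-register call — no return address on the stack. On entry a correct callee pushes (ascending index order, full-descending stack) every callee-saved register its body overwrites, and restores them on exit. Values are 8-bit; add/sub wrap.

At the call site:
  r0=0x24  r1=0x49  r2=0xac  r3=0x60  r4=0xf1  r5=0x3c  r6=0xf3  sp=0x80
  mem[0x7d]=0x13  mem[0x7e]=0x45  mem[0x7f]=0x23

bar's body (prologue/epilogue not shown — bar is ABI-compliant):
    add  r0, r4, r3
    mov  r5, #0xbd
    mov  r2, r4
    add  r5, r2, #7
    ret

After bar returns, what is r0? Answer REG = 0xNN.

REG = 0x51

prologue: push r5 → mem[0x7f]=0x3c, sp=0x7f
body[0] add  r0, r4, r3 → r0=0x51
body[1] mov  r5, #0xbd → r5=0xbd
body[2] mov  r2, r4 → r2=0xf1
body[3] add  r5, r2, #7 → r5=0xf8
epilogue: pop r5=0x3c, sp=0x80
r0 is caller-saved → body value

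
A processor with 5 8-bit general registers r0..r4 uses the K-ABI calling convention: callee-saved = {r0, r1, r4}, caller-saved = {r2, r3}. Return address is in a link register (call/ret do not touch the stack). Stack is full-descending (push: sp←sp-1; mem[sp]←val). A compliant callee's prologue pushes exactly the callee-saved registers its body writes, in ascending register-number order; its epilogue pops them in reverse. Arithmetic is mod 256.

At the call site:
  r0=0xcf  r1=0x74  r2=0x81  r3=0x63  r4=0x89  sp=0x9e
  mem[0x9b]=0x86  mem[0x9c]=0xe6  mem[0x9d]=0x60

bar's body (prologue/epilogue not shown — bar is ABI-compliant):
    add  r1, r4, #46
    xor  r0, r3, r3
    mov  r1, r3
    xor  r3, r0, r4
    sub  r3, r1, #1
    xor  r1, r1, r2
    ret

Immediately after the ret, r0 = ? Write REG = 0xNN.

REG = 0xcf

prologue: push r0 -> mem[0x9d]=0xcf, sp=0x9d
prologue: push r1 -> mem[0x9c]=0x74, sp=0x9c
body[0] add  r1, r4, #46 -> r1=0xb7
body[1] xor  r0, r3, r3 -> r0=0x00
body[2] mov  r1, r3 -> r1=0x63
body[3] xor  r3, r0, r4 -> r3=0x89
body[4] sub  r3, r1, #1 -> r3=0x62
body[5] xor  r1, r1, r2 -> r1=0xe2
epilogue: pop r1=0x74, sp=0x9d
epilogue: pop r0=0xcf, sp=0x9e
r0 is callee-saved -> restored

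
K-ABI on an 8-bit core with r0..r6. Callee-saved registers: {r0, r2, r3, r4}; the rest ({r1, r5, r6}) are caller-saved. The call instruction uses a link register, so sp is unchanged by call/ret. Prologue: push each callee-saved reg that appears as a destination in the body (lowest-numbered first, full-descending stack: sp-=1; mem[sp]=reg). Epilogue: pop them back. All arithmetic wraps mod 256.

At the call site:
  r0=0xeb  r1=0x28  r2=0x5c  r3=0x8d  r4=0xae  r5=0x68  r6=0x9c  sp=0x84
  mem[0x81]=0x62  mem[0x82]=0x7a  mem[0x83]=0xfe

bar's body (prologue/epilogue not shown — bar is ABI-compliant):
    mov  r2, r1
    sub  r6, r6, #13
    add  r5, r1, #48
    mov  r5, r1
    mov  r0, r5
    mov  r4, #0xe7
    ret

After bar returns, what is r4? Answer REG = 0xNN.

prologue: push r0 -> mem[0x83]=0xeb, sp=0x83
prologue: push r2 -> mem[0x82]=0x5c, sp=0x82
prologue: push r4 -> mem[0x81]=0xae, sp=0x81
body[0] mov  r2, r1 -> r2=0x28
body[1] sub  r6, r6, #13 -> r6=0x8f
body[2] add  r5, r1, #48 -> r5=0x58
body[3] mov  r5, r1 -> r5=0x28
body[4] mov  r0, r5 -> r0=0x28
body[5] mov  r4, #0xe7 -> r4=0xe7
epilogue: pop r4=0xae, sp=0x82
epilogue: pop r2=0x5c, sp=0x83
epilogue: pop r0=0xeb, sp=0x84
r4 is callee-saved -> restored

REG = 0xae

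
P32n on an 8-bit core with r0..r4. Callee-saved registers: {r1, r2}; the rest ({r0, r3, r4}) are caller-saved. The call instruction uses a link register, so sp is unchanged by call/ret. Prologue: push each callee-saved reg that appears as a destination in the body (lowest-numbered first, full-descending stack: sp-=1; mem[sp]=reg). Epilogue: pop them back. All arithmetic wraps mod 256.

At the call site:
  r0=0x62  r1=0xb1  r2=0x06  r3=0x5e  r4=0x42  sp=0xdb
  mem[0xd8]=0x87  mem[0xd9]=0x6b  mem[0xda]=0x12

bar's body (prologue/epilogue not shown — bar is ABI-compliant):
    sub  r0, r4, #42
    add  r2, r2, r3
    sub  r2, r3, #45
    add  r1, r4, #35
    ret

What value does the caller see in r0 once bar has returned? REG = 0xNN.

prologue: push r1 -> mem[0xda]=0xb1, sp=0xda
prologue: push r2 -> mem[0xd9]=0x06, sp=0xd9
body[0] sub  r0, r4, #42 -> r0=0x18
body[1] add  r2, r2, r3 -> r2=0x64
body[2] sub  r2, r3, #45 -> r2=0x31
body[3] add  r1, r4, #35 -> r1=0x65
epilogue: pop r2=0x06, sp=0xda
epilogue: pop r1=0xb1, sp=0xdb
r0 is caller-saved -> body value

REG = 0x18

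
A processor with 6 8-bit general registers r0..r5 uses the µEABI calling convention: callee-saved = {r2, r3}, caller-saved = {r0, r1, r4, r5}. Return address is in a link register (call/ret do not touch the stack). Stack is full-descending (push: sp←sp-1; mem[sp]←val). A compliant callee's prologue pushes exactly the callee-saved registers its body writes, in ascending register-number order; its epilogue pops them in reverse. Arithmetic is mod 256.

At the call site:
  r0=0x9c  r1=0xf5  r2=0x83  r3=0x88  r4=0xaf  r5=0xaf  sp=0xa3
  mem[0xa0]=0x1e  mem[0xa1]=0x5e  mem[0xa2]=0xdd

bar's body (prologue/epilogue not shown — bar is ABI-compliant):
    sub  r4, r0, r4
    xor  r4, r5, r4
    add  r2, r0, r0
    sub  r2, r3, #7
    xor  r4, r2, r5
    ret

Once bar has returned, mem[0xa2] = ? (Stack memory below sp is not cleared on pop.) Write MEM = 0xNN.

prologue: push r2 → mem[0xa2]=0x83, sp=0xa2
body[0] sub  r4, r0, r4 → r4=0xed
body[1] xor  r4, r5, r4 → r4=0x42
body[2] add  r2, r0, r0 → r2=0x38
body[3] sub  r2, r3, #7 → r2=0x81
body[4] xor  r4, r2, r5 → r4=0x2e
epilogue: pop r2=0x83, sp=0xa3
prologue pushed ['r2'] at ['0xa2']

MEM = 0x83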